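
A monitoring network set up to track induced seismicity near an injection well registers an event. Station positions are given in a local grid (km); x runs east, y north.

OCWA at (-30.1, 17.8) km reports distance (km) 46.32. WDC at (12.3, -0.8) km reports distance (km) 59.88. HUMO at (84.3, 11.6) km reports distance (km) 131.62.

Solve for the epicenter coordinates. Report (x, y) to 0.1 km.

Circle about each station: (x + 30.1)² + (y − 17.8)² = 46.32²; (x − 12.3)² + (y + 0.8)² = 59.88²; (x − 84.3)² + (y − 11.6)² = 131.62².
Subtracting pairs of circle equations eliminates x²+y² and gives linear equations (the radical axes):
84.8 x − 37.2 y = -2510.99
228.8 x − 12.4 y = -9160.08
Solving the 2×2 system: x ≈ -41.5, y ≈ -27.1 km.

-41.5 km east, -27.1 km north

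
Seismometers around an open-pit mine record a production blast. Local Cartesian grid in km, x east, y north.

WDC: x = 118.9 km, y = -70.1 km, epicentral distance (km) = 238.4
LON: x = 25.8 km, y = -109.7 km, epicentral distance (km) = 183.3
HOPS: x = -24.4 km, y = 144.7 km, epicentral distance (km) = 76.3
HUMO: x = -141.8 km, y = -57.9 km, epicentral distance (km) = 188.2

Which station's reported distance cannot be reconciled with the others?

WDC

Solve using three stations at a time. Using LON, HOPS, HUMO (subtract circle equations pairwise → linear system) gives (x, y) ≈ (-4.7, 71.0).
Distances from that point to each station vs reported:
  WDC: calculated 187.6 vs reported 238.4 → residual 50.8 km
  LON: calculated 183.3 vs reported 183.3 → residual 0.0 km
  HOPS: calculated 76.3 vs reported 76.3 → residual 0.0 km
  HUMO: calculated 188.2 vs reported 188.2 → residual 0.0 km
LON, HOPS, HUMO are mutually consistent (residuals ≈ 0); WDC is off by 50.8 km.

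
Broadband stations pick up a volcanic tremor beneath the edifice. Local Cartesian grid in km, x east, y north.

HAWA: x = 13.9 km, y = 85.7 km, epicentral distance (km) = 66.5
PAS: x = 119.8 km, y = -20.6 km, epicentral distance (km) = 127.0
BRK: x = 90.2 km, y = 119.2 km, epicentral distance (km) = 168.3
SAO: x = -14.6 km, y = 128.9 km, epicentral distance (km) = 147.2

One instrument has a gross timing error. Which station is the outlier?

Solve using three stations at a time. Using PAS, BRK, SAO (subtract circle equations pairwise → linear system) gives (x, y) ≈ (-7.1, -18.1).
Distances from that point to each station vs reported:
  HAWA: calculated 105.9 vs reported 66.5 → residual 39.4 km
  PAS: calculated 126.9 vs reported 127.0 → residual 0.1 km
  BRK: calculated 168.3 vs reported 168.3 → residual 0.0 km
  SAO: calculated 147.1 vs reported 147.2 → residual 0.1 km
PAS, BRK, SAO are mutually consistent (residuals ≈ 0); HAWA is off by 39.4 km.

HAWA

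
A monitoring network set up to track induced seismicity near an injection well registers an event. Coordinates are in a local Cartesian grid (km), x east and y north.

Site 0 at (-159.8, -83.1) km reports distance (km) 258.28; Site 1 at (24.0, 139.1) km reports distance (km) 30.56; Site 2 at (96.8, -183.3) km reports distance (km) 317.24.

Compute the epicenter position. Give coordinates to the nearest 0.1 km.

(0.9, 119.1)

Circle about each station: (x + 159.8)² + (y + 83.1)² = 258.28²; (x − 24.0)² + (y − 139.1)² = 30.56²; (x − 96.8)² + (y + 183.3)² = 317.24².
Subtracting pairs of circle equations eliminates x²+y² and gives linear equations (the radical axes):
367.6 x + 444.4 y = 53257.80
513.2 x − 200.4 y = -23405.18
Solving the 2×2 system: x ≈ 0.9, y ≈ 119.1 km.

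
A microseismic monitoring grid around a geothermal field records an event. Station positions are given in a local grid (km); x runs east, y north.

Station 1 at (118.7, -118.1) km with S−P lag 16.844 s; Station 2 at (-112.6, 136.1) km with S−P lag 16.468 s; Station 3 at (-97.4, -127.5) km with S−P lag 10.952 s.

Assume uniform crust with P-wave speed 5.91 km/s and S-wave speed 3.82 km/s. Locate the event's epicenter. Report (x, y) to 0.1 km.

-37.8 km east, -25.3 km north

Distance from S−P lag: d = Δt · v_P v_S / (v_P − v_S) = Δt · (5.91·3.82)/(5.91−3.82) ≈ 10.8020·Δt.
So d_Station 1 = 181.95, d_Station 2 = 177.89, d_Station 3 = 118.30 km.
Circle about each station: (x − 118.7)² + (y + 118.1)² = 181.95²; (x + 112.6)² + (y − 136.1)² = 177.89²; (x + 97.4)² + (y + 127.5)² = 118.30².
Subtracting the Station 1 equation from the Station 2 and Station 3 equations removes the quadratic terms:
-462.6 x + 508.4 y = 4625.62
-432.2 x − 18.8 y = 16816.62
Solving the 2×2 system: x ≈ -37.8, y ≈ -25.3 km.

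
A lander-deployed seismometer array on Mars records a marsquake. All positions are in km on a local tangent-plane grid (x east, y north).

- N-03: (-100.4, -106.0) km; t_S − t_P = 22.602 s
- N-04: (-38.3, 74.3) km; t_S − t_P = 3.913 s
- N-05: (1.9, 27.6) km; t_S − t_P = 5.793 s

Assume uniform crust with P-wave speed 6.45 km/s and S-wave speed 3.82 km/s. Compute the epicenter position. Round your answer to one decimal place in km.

Distance from S−P lag: d = Δt · v_P v_S / (v_P − v_S) = Δt · (6.45·3.82)/(6.45−3.82) ≈ 9.3684·Δt.
So d_N-03 = 211.75, d_N-04 = 36.66, d_N-05 = 54.27 km.
Circle about each station: (x + 100.4)² + (y + 106.0)² = 211.75²; (x + 38.3)² + (y − 74.3)² = 36.66²; (x − 1.9)² + (y − 27.6)² = 54.27².
Subtracting pairs of circle equations eliminates x²+y² and gives linear equations (the radical axes):
124.2 x + 360.6 y = 29165.33
204.6 x + 267.2 y = 21342.04
Solving the 2×2 system: x ≈ -2.4, y ≈ 81.7 km.

x ≈ -2.4 km, y ≈ 81.7 km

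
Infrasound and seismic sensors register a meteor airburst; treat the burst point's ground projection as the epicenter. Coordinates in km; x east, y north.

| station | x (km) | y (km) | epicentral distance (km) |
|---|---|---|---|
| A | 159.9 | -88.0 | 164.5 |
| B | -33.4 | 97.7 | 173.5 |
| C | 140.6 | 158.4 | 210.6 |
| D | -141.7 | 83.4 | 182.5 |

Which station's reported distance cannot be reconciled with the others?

Solve using three stations at a time. Using A, C, D (subtract circle equations pairwise → linear system) gives (x, y) ≈ (14.8, -10.5).
Distances from that point to each station vs reported:
  A: calculated 164.5 vs reported 164.5 → residual 0.0 km
  B: calculated 118.4 vs reported 173.5 → residual 55.1 km
  C: calculated 210.6 vs reported 210.6 → residual 0.0 km
  D: calculated 182.5 vs reported 182.5 → residual 0.0 km
A, C, D are mutually consistent (residuals ≈ 0); B is off by 55.1 km.

B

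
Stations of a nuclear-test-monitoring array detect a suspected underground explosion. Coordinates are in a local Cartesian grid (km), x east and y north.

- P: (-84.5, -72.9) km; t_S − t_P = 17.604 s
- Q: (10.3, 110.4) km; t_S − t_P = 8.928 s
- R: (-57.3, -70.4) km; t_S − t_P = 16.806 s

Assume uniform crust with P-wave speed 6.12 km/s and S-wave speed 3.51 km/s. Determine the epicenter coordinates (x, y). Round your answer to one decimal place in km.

Distance from S−P lag: d = Δt · v_P v_S / (v_P − v_S) = Δt · (6.12·3.51)/(6.12−3.51) ≈ 8.2303·Δt.
So d_P = 144.89, d_Q = 73.48, d_R = 138.32 km.
Circle about each station: (x + 84.5)² + (y + 72.9)² = 144.89²; (x − 10.3)² + (y − 110.4)² = 73.48²; (x + 57.3)² + (y + 70.4)² = 138.32².
Subtracting the P equation from the Q and R equations removes the quadratic terms:
189.6 x + 366.6 y = 15433.39
54.4 x + 5.0 y = -2354.52
Solving the 2×2 system: x ≈ -49.5, y ≈ 67.7 km.

x ≈ -49.5 km, y ≈ 67.7 km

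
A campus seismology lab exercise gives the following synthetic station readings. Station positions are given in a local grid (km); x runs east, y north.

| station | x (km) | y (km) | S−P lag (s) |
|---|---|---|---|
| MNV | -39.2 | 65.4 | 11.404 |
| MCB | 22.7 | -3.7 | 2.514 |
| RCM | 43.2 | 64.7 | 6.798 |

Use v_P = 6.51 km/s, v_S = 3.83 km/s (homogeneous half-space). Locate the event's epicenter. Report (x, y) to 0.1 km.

Distance from S−P lag: d = Δt · v_P v_S / (v_P − v_S) = Δt · (6.51·3.83)/(6.51−3.83) ≈ 9.3035·Δt.
So d_MNV = 106.10, d_MCB = 23.39, d_RCM = 63.24 km.
Circle about each station: (x + 39.2)² + (y − 65.4)² = 106.10²; (x − 22.7)² + (y + 3.7)² = 23.39²; (x − 43.2)² + (y − 64.7)² = 63.24².
Subtracting the MNV equation from the MCB and RCM equations removes the quadratic terms:
123.8 x − 138.2 y = 5425.30
164.8 x − 1.4 y = 7496.44
Solving the 2×2 system: x ≈ 45.5, y ≈ 1.5 km.

45.5 km east, 1.5 km north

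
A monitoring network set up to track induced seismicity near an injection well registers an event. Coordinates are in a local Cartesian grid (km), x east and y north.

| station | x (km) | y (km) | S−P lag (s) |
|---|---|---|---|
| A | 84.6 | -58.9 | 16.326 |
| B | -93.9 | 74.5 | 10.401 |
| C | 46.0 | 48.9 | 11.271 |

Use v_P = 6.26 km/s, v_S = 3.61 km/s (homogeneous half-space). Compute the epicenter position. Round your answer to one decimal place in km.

Distance from S−P lag: d = Δt · v_P v_S / (v_P − v_S) = Δt · (6.26·3.61)/(6.26−3.61) ≈ 8.5278·Δt.
So d_A = 139.22, d_B = 88.70, d_C = 96.12 km.
Circle about each station: (x − 84.6)² + (y + 58.9)² = 139.22²; (x + 93.9)² + (y − 74.5)² = 88.70²; (x − 46.0)² + (y − 48.9)² = 96.12².
Subtracting the A equation from the B and C equations removes the quadratic terms:
-357.0 x + 266.8 y = 15255.61
-77.2 x + 215.6 y = 4023.99
Solving the 2×2 system: x ≈ -39.3, y ≈ 4.6 km.
Check against A (with the unrounded x, y): √((x − 84.6)²+(y + 58.9)²) = 139.22 ≈ 139.22 km. ✓

-39.3 km east, 4.6 km north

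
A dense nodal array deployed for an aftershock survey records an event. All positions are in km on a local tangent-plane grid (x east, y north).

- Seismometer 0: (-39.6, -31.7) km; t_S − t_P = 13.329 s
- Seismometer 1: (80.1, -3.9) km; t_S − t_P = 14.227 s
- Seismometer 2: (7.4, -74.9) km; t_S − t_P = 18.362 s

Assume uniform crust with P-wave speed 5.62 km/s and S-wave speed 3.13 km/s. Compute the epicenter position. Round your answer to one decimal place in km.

-1.7 km east, 54.5 km north

Distance from S−P lag: d = Δt · v_P v_S / (v_P − v_S) = Δt · (5.62·3.13)/(5.62−3.13) ≈ 7.0645·Δt.
So d_Seismometer 0 = 94.16, d_Seismometer 1 = 100.51, d_Seismometer 2 = 129.72 km.
Circle about each station: (x + 39.6)² + (y + 31.7)² = 94.16²; (x − 80.1)² + (y + 3.9)² = 100.51²; (x − 7.4)² + (y + 74.9)² = 129.72².
Subtracting the Seismometer 0 equation from the Seismometer 1 and Seismometer 2 equations removes the quadratic terms:
239.4 x + 55.6 y = 2622.02
94.0 x − 86.4 y = -4869.45
Solving the 2×2 system: x ≈ -1.7, y ≈ 54.5 km.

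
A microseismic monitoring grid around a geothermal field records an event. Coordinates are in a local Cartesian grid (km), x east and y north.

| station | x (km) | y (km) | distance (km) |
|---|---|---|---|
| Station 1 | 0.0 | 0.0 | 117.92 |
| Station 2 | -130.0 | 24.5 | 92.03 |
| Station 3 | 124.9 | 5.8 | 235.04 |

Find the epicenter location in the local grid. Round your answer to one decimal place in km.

Circle about each station: x² + y² = 117.92²; (x + 130.0)² + (y − 24.5)² = 92.03²; (x − 124.9)² + (y − 5.8)² = 235.04².
Subtracting the Station 1 equation from the Station 2 and Station 3 equations removes the quadratic terms:
-260.0 x + 49.0 y = 22935.86
249.8 x + 11.6 y = -25705.03
Solving the 2×2 system: x ≈ -100.0, y ≈ -62.5 km.

-100.0 km east, -62.5 km north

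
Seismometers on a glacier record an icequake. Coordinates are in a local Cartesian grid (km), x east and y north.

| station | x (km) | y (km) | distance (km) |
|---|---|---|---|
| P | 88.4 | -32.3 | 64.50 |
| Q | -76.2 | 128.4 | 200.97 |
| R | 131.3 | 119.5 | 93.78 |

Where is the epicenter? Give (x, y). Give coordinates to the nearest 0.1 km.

(99.7, 31.2)

Circle about each station: (x − 88.4)² + (y + 32.3)² = 64.50²; (x + 76.2)² + (y − 128.4)² = 200.97²; (x − 131.3)² + (y − 119.5)² = 93.78².
Subtracting pairs of circle equations eliminates x²+y² and gives linear equations (the radical axes):
-329.2 x + 321.4 y = -22793.54
85.8 x + 303.6 y = 18027.65
Solving the 2×2 system: x ≈ 99.7, y ≈ 31.2 km.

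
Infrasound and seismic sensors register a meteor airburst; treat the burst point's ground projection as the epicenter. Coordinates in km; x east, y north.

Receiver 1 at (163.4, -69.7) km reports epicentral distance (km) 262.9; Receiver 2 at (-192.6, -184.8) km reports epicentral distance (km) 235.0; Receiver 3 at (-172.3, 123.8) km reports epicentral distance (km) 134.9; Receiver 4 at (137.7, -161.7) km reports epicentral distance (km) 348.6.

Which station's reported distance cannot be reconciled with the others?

Receiver 4

Solve using three stations at a time. Using Receiver 1, Receiver 2, Receiver 3 (subtract circle equations pairwise → linear system) gives (x, y) ≈ (-82.7, 22.9).
Distances from that point to each station vs reported:
  Receiver 1: calculated 262.9 vs reported 262.9 → residual 0.0 km
  Receiver 2: calculated 235.0 vs reported 235.0 → residual 0.0 km
  Receiver 3: calculated 134.9 vs reported 134.9 → residual 0.0 km
  Receiver 4: calculated 287.5 vs reported 348.6 → residual 61.1 km
Receiver 1, Receiver 2, Receiver 3 are mutually consistent (residuals ≈ 0); Receiver 4 is off by 61.1 km.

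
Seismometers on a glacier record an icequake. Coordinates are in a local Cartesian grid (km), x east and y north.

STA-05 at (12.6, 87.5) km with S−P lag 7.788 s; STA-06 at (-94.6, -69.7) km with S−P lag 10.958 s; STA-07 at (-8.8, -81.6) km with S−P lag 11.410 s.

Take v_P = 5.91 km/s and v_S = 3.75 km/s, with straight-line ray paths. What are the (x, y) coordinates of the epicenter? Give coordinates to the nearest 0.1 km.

-43.2 km east, 30.3 km north

Distance from S−P lag: d = Δt · v_P v_S / (v_P − v_S) = Δt · (5.91·3.75)/(5.91−3.75) ≈ 10.2604·Δt.
So d_STA-05 = 79.91, d_STA-06 = 112.43, d_STA-07 = 117.07 km.
Circle about each station: (x − 12.6)² + (y − 87.5)² = 79.91²; (x + 94.6)² + (y + 69.7)² = 112.43²; (x + 8.8)² + (y + 81.6)² = 117.07².
Subtracting the STA-05 equation from the STA-06 and STA-07 equations removes the quadratic terms:
-214.4 x − 314.4 y = -262.66
-42.8 x − 338.2 y = -8398.79
Solving the 2×2 system: x ≈ -43.2, y ≈ 30.3 km.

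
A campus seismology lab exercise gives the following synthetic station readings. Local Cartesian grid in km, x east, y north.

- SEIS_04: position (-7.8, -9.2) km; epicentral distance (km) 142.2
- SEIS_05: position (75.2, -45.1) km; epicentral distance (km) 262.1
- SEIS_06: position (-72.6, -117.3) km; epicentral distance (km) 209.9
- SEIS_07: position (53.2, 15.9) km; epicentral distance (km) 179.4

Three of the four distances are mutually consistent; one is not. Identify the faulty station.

SEIS_05

Solve using three stations at a time. Using SEIS_04, SEIS_06, SEIS_07 (subtract circle equations pairwise → linear system) gives (x, y) ≈ (-110.7, 89.3).
Distances from that point to each station vs reported:
  SEIS_04: calculated 142.4 vs reported 142.2 → residual 0.2 km
  SEIS_05: calculated 229.4 vs reported 262.1 → residual 32.7 km
  SEIS_06: calculated 210.1 vs reported 209.9 → residual 0.2 km
  SEIS_07: calculated 179.6 vs reported 179.4 → residual 0.2 km
SEIS_04, SEIS_06, SEIS_07 are mutually consistent (residuals ≈ 0); SEIS_05 is off by 32.7 km.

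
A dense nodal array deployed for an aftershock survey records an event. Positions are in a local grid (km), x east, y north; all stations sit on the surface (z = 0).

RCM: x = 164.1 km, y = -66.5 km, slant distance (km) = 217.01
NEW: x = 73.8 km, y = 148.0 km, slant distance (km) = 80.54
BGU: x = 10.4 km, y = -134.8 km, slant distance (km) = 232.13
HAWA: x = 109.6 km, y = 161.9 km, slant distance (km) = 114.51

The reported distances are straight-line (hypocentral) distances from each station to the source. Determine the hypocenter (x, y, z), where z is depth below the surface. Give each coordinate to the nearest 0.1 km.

Each station gives a sphere (x−x_i)² + (y−y_i)² + z² = d_i² (stations at z=0).
Subtracting the RCM sphere from NEW and BGU: z² cancels, leaving linear equations in x and y:
-180.6 x + 429.0 y = 36606.03
-307.4 x − 136.6 y = -19862.86
Solving: x ≈ 22.491, y ≈ 94.797 km (keep extra digits for the depth step; rounded: 22.5, 94.8).
Then from the RCM sphere: z² = 217.01² − (x − 164.1)² − (y + 66.5)² with x = 22.491, y = 94.797, so z ≈ 31.992 ≈ 32.0 km.

(22.5, 94.8, 32.0)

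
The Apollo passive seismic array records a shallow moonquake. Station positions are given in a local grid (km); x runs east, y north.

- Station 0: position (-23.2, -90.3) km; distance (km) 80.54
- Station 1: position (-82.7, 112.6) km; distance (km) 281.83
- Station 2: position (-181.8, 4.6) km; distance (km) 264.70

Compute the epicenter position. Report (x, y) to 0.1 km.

Circle about each station: (x + 23.2)² + (y + 90.3)² = 80.54²; (x + 82.7)² + (y − 112.6)² = 281.83²; (x + 181.8)² + (y − 4.6)² = 264.70².
Subtracting the Station 0 equation from the Station 1 and Station 2 equations removes the quadratic terms:
-119.0 x + 405.8 y = -62115.74
-317.2 x + 189.8 y = -39199.33
Solving the 2×2 system: x ≈ 38.8, y ≈ -141.7 km.

x ≈ 38.8 km, y ≈ -141.7 km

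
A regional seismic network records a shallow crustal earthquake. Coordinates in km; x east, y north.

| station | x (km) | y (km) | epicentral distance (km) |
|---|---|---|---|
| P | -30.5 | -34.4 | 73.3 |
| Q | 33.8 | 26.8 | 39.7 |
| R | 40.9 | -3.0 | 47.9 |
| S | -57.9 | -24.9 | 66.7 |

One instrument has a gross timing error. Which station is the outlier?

Solve using three stations at a time. Using Q, R, S (subtract circle equations pairwise → linear system) gives (x, y) ≈ (-3.8, 14.1).
Distances from that point to each station vs reported:
  P: calculated 55.4 vs reported 73.3 → residual 17.9 km
  Q: calculated 39.7 vs reported 39.7 → residual 0.0 km
  R: calculated 47.9 vs reported 47.9 → residual 0.0 km
  S: calculated 66.7 vs reported 66.7 → residual 0.0 km
Q, R, S are mutually consistent (residuals ≈ 0); P is off by 17.9 km.

P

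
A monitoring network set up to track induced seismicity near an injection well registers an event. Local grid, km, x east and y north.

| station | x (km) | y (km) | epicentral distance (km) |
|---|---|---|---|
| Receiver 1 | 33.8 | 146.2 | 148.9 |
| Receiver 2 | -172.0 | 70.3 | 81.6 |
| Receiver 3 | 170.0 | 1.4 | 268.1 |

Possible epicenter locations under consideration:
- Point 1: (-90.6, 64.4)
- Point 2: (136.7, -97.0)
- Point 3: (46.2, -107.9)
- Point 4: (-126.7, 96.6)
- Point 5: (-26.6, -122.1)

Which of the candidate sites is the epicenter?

For each candidate, compare |candidate − station| to the reported distance:
Point 1: residuals Receiver 1 0.0, Receiver 2 0.0, Receiver 3 0.0 → max 0.0 km
Point 2: residuals Receiver 1 115.2, Receiver 2 269.5, Receiver 3 164.2 → max 269.5 km
Point 3: residuals Receiver 1 105.5, Receiver 2 200.1, Receiver 3 103.0 → max 200.1 km
Point 4: residuals Receiver 1 19.1, Receiver 2 29.2, Receiver 3 43.5 → max 43.5 km
Point 5: residuals Receiver 1 126.1, Receiver 2 159.6, Receiver 3 35.9 → max 159.6 km
Only Point 1 has all residuals ≈ 0.

Point 1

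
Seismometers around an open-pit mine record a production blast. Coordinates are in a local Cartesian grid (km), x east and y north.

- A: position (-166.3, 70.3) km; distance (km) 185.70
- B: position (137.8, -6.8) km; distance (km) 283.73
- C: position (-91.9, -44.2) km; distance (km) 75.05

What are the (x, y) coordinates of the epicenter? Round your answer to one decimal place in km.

(-126.1, -111.0)

Circle about each station: (x + 166.3)² + (y − 70.3)² = 185.70²; (x − 137.8)² + (y + 6.8)² = 283.73²; (x + 91.9)² + (y + 44.2)² = 75.05².
Subtracting the A equation from the B and C equations removes the quadratic terms:
608.2 x − 154.2 y = -59580.92
148.8 x − 229.0 y = 6653.46
Solving the 2×2 system: x ≈ -126.1, y ≈ -111.0 km.
Check against A (with the unrounded x, y): √((x + 166.3)²+(y − 70.3)²) = 185.70 ≈ 185.70 km. ✓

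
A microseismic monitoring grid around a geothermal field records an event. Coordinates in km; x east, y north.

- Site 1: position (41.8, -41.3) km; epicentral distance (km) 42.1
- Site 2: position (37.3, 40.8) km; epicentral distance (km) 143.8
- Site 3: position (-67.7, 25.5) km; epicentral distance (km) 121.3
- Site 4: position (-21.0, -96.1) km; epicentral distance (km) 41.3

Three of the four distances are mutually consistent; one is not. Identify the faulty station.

Solve using three stations at a time. Using Site 1, Site 3, Site 4 (subtract circle equations pairwise → linear system) gives (x, y) ≈ (9.4, -68.1).
Distances from that point to each station vs reported:
  Site 1: calculated 42.1 vs reported 42.1 → residual 0.0 km
  Site 2: calculated 112.5 vs reported 143.8 → residual 31.3 km
  Site 3: calculated 121.3 vs reported 121.3 → residual 0.0 km
  Site 4: calculated 41.3 vs reported 41.3 → residual 0.0 km
Site 1, Site 3, Site 4 are mutually consistent (residuals ≈ 0); Site 2 is off by 31.3 km.

Site 2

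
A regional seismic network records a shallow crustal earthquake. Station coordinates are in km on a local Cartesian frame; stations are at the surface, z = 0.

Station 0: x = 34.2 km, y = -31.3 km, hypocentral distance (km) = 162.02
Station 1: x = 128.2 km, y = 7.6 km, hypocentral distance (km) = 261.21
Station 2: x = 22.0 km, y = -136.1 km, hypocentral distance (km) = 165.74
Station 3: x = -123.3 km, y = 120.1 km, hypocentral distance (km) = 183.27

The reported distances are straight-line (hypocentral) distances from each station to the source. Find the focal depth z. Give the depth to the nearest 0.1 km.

depth ≈ 31.7 km

Each station gives a sphere (x−x_i)² + (y−y_i)² + z² = d_i² (stations at z=0).
Subtracting the Station 0 sphere from Station 1 and Station 2: z² cancels, leaving linear equations in x and y:
188.0 x + 77.8 y = -27636.51
-24.4 x − 209.6 y = 15638.61
Solving: x ≈ -122.004, y ≈ -60.409 km (keep extra digits for the depth step; rounded: -122.0, -60.4).
Then from the Station 0 sphere: z² = 162.02² − (x − 34.2)² − (y + 31.3)² with x = -122.004, y = -60.409, so z ≈ 31.677 ≈ 31.7 km.
Check against Station 3 (with the unrounded solution): distance 183.27 ≈ 183.27 km. ✓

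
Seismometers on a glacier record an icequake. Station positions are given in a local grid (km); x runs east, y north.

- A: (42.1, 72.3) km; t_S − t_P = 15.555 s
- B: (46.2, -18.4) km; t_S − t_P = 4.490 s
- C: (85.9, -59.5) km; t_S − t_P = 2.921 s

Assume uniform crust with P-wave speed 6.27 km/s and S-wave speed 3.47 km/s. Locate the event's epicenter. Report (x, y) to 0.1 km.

x ≈ 67.8 km, y ≈ -45.8 km

Distance from S−P lag: d = Δt · v_P v_S / (v_P − v_S) = Δt · (6.27·3.47)/(6.27−3.47) ≈ 7.7703·Δt.
So d_A = 120.87, d_B = 34.89, d_C = 22.70 km.
Circle about each station: (x − 42.1)² + (y − 72.3)² = 120.87²; (x − 46.2)² + (y + 18.4)² = 34.89²; (x − 85.9)² + (y + 59.5)² = 22.70².
Subtracting pairs of circle equations eliminates x²+y² and gives linear equations (the radical axes):
8.2 x − 181.4 y = 8865.54
87.6 x − 263.6 y = 18013.63
Solving the 2×2 system: x ≈ 67.8, y ≈ -45.8 km.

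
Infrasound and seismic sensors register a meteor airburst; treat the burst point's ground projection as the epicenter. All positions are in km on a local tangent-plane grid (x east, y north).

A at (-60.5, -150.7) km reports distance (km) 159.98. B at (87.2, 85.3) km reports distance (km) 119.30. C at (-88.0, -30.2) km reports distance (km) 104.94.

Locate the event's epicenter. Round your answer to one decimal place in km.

14.9 km east, -9.6 km north

Circle about each station: (x + 60.5)² + (y + 150.7)² = 159.98²; (x − 87.2)² + (y − 85.3)² = 119.30²; (x + 88.0)² + (y + 30.2)² = 104.94².
Subtracting pairs of circle equations eliminates x²+y² and gives linear equations (the radical axes):
295.4 x + 472.0 y = -129.70
-55.0 x + 241.0 y = -3133.50
Solving the 2×2 system: x ≈ 14.9, y ≈ -9.6 km.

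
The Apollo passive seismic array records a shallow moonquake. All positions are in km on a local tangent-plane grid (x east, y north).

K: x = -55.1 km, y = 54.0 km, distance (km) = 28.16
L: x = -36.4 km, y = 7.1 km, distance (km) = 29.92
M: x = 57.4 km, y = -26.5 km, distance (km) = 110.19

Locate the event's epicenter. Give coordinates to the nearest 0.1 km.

x ≈ -32.8 km, y ≈ 36.8 km

Circle about each station: (x + 55.1)² + (y − 54.0)² = 28.16²; (x + 36.4)² + (y − 7.1)² = 29.92²; (x − 57.4)² + (y + 26.5)² = 110.19².
Subtracting pairs of circle equations eliminates x²+y² and gives linear equations (the radical axes):
37.4 x − 93.8 y = -4678.86
225.0 x − 161.0 y = -13303.85
Solving the 2×2 system: x ≈ -32.8, y ≈ 36.8 km.
Check against K (with the unrounded x, y): √((x + 55.1)²+(y − 54.0)²) = 28.17 ≈ 28.16 km. ✓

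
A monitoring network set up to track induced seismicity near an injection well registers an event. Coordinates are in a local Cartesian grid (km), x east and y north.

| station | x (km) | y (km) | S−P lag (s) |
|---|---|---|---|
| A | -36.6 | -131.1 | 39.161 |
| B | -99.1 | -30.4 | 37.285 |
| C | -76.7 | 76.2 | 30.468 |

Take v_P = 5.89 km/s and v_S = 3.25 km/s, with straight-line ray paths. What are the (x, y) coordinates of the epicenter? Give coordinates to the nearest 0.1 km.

143.9 km east, 88.1 km north

Distance from S−P lag: d = Δt · v_P v_S / (v_P − v_S) = Δt · (5.89·3.25)/(5.89−3.25) ≈ 7.2509·Δt.
So d_A = 283.95, d_B = 270.35, d_C = 220.92 km.
Circle about each station: (x + 36.6)² + (y + 131.1)² = 283.95²; (x + 99.1)² + (y + 30.4)² = 270.35²; (x + 76.7)² + (y − 76.2)² = 220.92².
Subtracting the A equation from the B and C equations removes the quadratic terms:
-125.0 x + 201.4 y = -243.32
-80.2 x + 414.6 y = 24984.52
Solving the 2×2 system: x ≈ 143.9, y ≈ 88.1 km.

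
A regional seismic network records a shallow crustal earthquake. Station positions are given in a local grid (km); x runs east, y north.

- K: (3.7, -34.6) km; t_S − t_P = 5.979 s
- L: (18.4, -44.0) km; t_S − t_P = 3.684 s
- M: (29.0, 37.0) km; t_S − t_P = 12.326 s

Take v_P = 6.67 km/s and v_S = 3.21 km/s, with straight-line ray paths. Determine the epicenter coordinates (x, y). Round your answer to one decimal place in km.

Distance from S−P lag: d = Δt · v_P v_S / (v_P − v_S) = Δt · (6.67·3.21)/(6.67−3.21) ≈ 6.1881·Δt.
So d_K = 37.00, d_L = 22.80, d_M = 76.27 km.
Circle about each station: (x − 3.7)² + (y + 34.6)² = 37.00²; (x − 18.4)² + (y + 44.0)² = 22.80²; (x − 29.0)² + (y − 37.0)² = 76.27².
Subtracting pairs of circle equations eliminates x²+y² and gives linear equations (the radical axes):
29.4 x − 18.8 y = 1912.87
50.6 x + 143.2 y = -3448.96
Solving the 2×2 system: x ≈ 40.5, y ≈ -38.4 km.
Check against K (with the unrounded x, y): √((x − 3.7)²+(y + 34.6)²) = 37.00 ≈ 37.00 km. ✓

(40.5, -38.4)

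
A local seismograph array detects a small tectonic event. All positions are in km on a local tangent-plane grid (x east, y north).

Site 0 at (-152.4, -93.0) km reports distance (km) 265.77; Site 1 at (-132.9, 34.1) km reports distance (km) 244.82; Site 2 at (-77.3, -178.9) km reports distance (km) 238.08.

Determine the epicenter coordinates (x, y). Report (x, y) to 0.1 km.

Circle about each station: (x + 152.4)² + (y + 93.0)² = 265.77²; (x + 132.9)² + (y − 34.1)² = 244.82²; (x + 77.3)² + (y + 178.9)² = 238.08².
Subtracting the Site 0 equation from the Site 1 and Site 2 equations removes the quadratic terms:
39.0 x + 254.2 y = -2352.68
150.2 x − 171.8 y = 20057.35
Solving the 2×2 system: x ≈ 104.6, y ≈ -25.3 km.
Check against Site 0 (with the unrounded x, y): √((x + 152.4)²+(y + 93.0)²) = 265.76 ≈ 265.77 km. ✓

x ≈ 104.6 km, y ≈ -25.3 km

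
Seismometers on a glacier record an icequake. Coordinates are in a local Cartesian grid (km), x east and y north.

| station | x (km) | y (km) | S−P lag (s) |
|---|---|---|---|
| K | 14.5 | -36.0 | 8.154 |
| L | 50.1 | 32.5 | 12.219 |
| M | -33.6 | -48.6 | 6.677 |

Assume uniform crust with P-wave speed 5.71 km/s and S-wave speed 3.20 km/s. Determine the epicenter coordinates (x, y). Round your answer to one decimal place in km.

Distance from S−P lag: d = Δt · v_P v_S / (v_P − v_S) = Δt · (5.71·3.20)/(5.71−3.20) ≈ 7.2797·Δt.
So d_K = 59.36, d_L = 88.95, d_M = 48.61 km.
Circle about each station: (x − 14.5)² + (y + 36.0)² = 59.36²; (x − 50.1)² + (y − 32.5)² = 88.95²; (x + 33.6)² + (y + 48.6)² = 48.61².
Subtracting the K equation from the L and M equations removes the quadratic terms:
71.2 x + 137.0 y = -2328.48
-96.2 x − 25.2 y = 3145.35
Solving the 2×2 system: x ≈ -32.7, y ≈ 0.0 km.

-32.7 km east, 0.0 km north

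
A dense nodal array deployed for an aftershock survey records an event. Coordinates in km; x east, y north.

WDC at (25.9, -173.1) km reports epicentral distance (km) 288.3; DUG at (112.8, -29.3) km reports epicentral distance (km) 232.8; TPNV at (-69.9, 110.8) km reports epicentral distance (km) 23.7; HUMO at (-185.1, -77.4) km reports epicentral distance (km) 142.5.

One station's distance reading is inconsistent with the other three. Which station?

Solve using three stations at a time. Using WDC, DUG, TPNV (subtract circle equations pairwise → linear system) gives (x, y) ≈ (-85.4, 92.9).
Distances from that point to each station vs reported:
  WDC: calculated 288.3 vs reported 288.3 → residual 0.0 km
  DUG: calculated 232.8 vs reported 232.8 → residual 0.0 km
  TPNV: calculated 23.7 vs reported 23.7 → residual 0.0 km
  HUMO: calculated 197.3 vs reported 142.5 → residual 54.8 km
WDC, DUG, TPNV are mutually consistent (residuals ≈ 0); HUMO is off by 54.8 km.

HUMO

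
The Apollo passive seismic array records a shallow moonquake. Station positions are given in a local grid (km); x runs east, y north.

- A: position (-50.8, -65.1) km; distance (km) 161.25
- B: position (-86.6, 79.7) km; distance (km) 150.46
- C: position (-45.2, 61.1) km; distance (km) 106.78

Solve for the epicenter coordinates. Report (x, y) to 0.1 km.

Circle about each station: (x + 50.8)² + (y + 65.1)² = 161.25²; (x + 86.6)² + (y − 79.7)² = 150.46²; (x + 45.2)² + (y − 61.1)² = 106.78².
Subtracting the A equation from the B and C equations removes the quadratic terms:
-71.6 x + 289.6 y = 10396.35
11.2 x + 252.4 y = 13557.19
Solving the 2×2 system: x ≈ 61.1, y ≈ 51.0 km.

x ≈ 61.1 km, y ≈ 51.0 km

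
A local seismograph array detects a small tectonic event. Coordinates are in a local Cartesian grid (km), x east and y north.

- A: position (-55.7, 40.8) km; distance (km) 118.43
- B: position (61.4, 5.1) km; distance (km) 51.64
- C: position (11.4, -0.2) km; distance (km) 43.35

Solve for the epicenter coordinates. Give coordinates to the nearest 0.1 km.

Circle about each station: (x + 55.7)² + (y − 40.8)² = 118.43²; (x − 61.4)² + (y − 5.1)² = 51.64²; (x − 11.4)² + (y + 0.2)² = 43.35².
Subtracting pairs of circle equations eliminates x²+y² and gives linear equations (the radical axes):
234.2 x − 71.4 y = 10387.82
134.2 x − 82.0 y = 7509.31
Solving the 2×2 system: x ≈ 32.8, y ≈ -37.9 km.

32.8 km east, -37.9 km north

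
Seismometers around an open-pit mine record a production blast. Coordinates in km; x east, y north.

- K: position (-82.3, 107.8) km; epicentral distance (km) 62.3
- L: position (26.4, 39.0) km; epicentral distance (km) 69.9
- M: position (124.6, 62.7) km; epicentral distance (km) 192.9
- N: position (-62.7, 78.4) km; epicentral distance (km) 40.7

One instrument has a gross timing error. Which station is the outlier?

Solve using three stations at a time. Using K, L, N (subtract circle equations pairwise → linear system) gives (x, y) ≈ (-23.3, 88.1).
Distances from that point to each station vs reported:
  K: calculated 62.2 vs reported 62.3 → residual 0.1 km
  L: calculated 69.8 vs reported 69.9 → residual 0.1 km
  M: calculated 150.0 vs reported 192.9 → residual 42.9 km
  N: calculated 40.6 vs reported 40.7 → residual 0.1 km
K, L, N are mutually consistent (residuals ≈ 0); M is off by 42.9 km.

M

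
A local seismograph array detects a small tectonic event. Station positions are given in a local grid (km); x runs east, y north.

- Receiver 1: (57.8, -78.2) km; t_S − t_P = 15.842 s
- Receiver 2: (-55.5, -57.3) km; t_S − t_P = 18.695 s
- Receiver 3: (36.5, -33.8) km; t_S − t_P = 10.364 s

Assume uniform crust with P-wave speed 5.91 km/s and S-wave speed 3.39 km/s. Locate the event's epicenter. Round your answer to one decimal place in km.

x ≈ 49.9 km, y ≈ 47.5 km

Distance from S−P lag: d = Δt · v_P v_S / (v_P − v_S) = Δt · (5.91·3.39)/(5.91−3.39) ≈ 7.9504·Δt.
So d_Receiver 1 = 125.95, d_Receiver 2 = 148.63, d_Receiver 3 = 82.40 km.
Circle about each station: (x − 57.8)² + (y + 78.2)² = 125.95²; (x + 55.5)² + (y + 57.3)² = 148.63²; (x − 36.5)² + (y + 33.8)² = 82.40².
Subtracting pairs of circle equations eliminates x²+y² and gives linear equations (the radical axes):
-226.6 x + 41.8 y = -9320.01
-42.6 x + 88.8 y = 2092.25
Solving the 2×2 system: x ≈ 49.9, y ≈ 47.5 km.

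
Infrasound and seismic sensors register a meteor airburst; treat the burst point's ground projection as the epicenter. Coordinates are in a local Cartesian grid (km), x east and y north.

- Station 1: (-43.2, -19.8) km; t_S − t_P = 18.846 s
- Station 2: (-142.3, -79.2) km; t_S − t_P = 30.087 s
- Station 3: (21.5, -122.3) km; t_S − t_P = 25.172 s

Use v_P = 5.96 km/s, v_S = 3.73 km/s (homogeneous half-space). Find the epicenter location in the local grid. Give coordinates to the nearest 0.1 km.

Distance from S−P lag: d = Δt · v_P v_S / (v_P − v_S) = Δt · (5.96·3.73)/(5.96−3.73) ≈ 9.9690·Δt.
So d_Station 1 = 187.88, d_Station 2 = 299.94, d_Station 3 = 250.94 km.
Circle about each station: (x + 43.2)² + (y + 19.8)² = 187.88²; (x + 142.3)² + (y + 79.2)² = 299.94²; (x − 21.5)² + (y + 122.3)² = 250.94².
Subtracting the Station 1 equation from the Station 2 and Station 3 equations removes the quadratic terms:
-198.2 x − 118.8 y = -30401.46
129.4 x − 205.0 y = -14510.73
Solving the 2×2 system: x ≈ 80.5, y ≈ 121.6 km.

80.5 km east, 121.6 km north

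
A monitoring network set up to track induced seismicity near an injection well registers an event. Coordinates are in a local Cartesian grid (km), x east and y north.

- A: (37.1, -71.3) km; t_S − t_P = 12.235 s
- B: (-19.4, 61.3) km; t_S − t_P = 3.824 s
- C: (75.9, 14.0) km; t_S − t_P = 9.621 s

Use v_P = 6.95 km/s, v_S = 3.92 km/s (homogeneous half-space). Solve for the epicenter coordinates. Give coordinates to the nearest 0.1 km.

x ≈ -9.4 km, y ≈ 28.4 km

Distance from S−P lag: d = Δt · v_P v_S / (v_P − v_S) = Δt · (6.95·3.92)/(6.95−3.92) ≈ 8.9914·Δt.
So d_A = 110.01, d_B = 34.38, d_C = 86.51 km.
Circle about each station: (x − 37.1)² + (y + 71.3)² = 110.01²; (x + 19.4)² + (y − 61.3)² = 34.38²; (x − 75.9)² + (y − 14.0)² = 86.51².
Subtracting the A equation from the B and C equations removes the quadratic terms:
-113.0 x + 265.2 y = 8594.17
77.6 x + 170.6 y = 4114.93
Solving the 2×2 system: x ≈ -9.4, y ≈ 28.4 km.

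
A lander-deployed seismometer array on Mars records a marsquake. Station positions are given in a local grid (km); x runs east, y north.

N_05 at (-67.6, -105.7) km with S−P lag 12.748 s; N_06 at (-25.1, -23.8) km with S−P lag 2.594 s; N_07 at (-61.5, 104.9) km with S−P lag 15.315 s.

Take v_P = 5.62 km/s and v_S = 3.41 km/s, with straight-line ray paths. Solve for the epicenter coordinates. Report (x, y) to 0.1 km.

Distance from S−P lag: d = Δt · v_P v_S / (v_P − v_S) = Δt · (5.62·3.41)/(5.62−3.41) ≈ 8.6716·Δt.
So d_N_05 = 110.55, d_N_06 = 22.49, d_N_07 = 132.81 km.
Circle about each station: (x + 67.6)² + (y + 105.7)² = 110.55²; (x + 25.1)² + (y + 23.8)² = 22.49²; (x + 61.5)² + (y − 104.9)² = 132.81².
Subtracting pairs of circle equations eliminates x²+y² and gives linear equations (the radical axes):
85.0 x + 163.8 y = -2830.30
12.2 x + 421.2 y = -6373.18
Solving the 2×2 system: x ≈ -4.4, y ≈ -15.0 km.

x ≈ -4.4 km, y ≈ -15.0 km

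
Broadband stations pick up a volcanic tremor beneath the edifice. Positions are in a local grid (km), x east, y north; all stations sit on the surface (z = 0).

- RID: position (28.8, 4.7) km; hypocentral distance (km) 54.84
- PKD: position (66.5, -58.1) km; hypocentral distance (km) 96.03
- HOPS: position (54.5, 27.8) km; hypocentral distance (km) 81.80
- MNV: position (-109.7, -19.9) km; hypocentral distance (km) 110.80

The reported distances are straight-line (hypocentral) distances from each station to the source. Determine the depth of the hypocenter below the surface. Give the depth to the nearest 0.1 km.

depth ≈ 39.3 km

Each station gives a sphere (x−x_i)² + (y−y_i)² + z² = d_i² (stations at z=0).
Subtracting the RID sphere from PKD and HOPS: z² cancels, leaving linear equations in x and y:
75.4 x − 125.6 y = 731.99
51.4 x + 46.2 y = -792.25
Solving: x ≈ -6.609, y ≈ -9.795 km (keep extra digits for the depth step; rounded: -6.6, -9.8).
Then from the RID sphere: z² = 54.84² − (x − 28.8)² − (y − 4.7)² with x = -6.609, y = -9.795, so z ≈ 39.288 ≈ 39.3 km.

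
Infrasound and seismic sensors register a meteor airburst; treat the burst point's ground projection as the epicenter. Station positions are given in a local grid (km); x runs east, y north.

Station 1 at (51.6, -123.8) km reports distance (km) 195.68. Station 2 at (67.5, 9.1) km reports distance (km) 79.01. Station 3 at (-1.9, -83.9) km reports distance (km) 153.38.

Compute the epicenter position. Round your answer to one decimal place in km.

(15.4, 68.5)

Circle about each station: (x − 51.6)² + (y + 123.8)² = 195.68²; (x − 67.5)² + (y − 9.1)² = 79.01²; (x + 1.9)² + (y + 83.9)² = 153.38².
Subtracting the Station 1 equation from the Station 2 and Station 3 equations removes the quadratic terms:
31.8 x + 265.8 y = 18698.14
-107.0 x + 79.8 y = 3819.06
Solving the 2×2 system: x ≈ 15.4, y ≈ 68.5 km.
Check against Station 1 (with the unrounded x, y): √((x − 51.6)²+(y + 123.8)²) = 195.68 ≈ 195.68 km. ✓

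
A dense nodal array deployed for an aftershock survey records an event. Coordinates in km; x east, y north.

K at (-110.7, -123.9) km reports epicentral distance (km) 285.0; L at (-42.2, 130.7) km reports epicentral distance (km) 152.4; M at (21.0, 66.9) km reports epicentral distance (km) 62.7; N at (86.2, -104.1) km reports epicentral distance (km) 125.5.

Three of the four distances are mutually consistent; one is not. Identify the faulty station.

Solve using three stations at a time. Using L, M, N (subtract circle equations pairwise → linear system) gives (x, y) ≈ (61.4, 18.9).
Distances from that point to each station vs reported:
  K: calculated 223.7 vs reported 285.0 → residual 61.3 km
  L: calculated 152.4 vs reported 152.4 → residual 0.0 km
  M: calculated 62.7 vs reported 62.7 → residual 0.0 km
  N: calculated 125.5 vs reported 125.5 → residual 0.0 km
L, M, N are mutually consistent (residuals ≈ 0); K is off by 61.3 km.

K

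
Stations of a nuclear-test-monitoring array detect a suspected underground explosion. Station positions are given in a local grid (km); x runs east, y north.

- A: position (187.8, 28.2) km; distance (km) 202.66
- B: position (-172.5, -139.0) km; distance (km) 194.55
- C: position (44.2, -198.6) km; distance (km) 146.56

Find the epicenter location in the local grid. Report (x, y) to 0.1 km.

4.2 km east, -57.6 km north

Circle about each station: (x − 187.8)² + (y − 28.2)² = 202.66²; (x + 172.5)² + (y + 139.0)² = 194.55²; (x − 44.2)² + (y + 198.6)² = 146.56².
Subtracting pairs of circle equations eliminates x²+y² and gives linear equations (the radical axes):
-720.6 x − 334.4 y = 16234.54
-287.2 x − 453.6 y = 24922.76
Solving the 2×2 system: x ≈ 4.2, y ≈ -57.6 km.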